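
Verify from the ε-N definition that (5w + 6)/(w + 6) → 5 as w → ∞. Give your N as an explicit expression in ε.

N = 24/ε

Let ε > 0. We seek N > 0 such that w > N implies |(5w + 6)/(w + 6) − 5| < ε.
(5w + 6)/(w + 6) − 5 = ((5w + 6) − 5(w + 6)) / ((w + 6)) = -24/((w + 6)).
For w > 0 we have w + 6 > w, so |(5w + 6)/(w + 6) − 5| = 24/((w + 6)) < 24/(w) = 24/w.
Thus |(5w + 6)/(w + 6) − 5| < ε whenever w > 24/ε.
Take N = 24/ε. If w > N then |(5w + 6)/(w + 6) − 5| < 24/w < ε.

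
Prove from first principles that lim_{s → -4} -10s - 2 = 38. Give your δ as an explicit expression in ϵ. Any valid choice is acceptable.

δ = ϵ/10

Fix ϵ > 0. We need δ > 0 so that 0 < |s + 4| < δ implies |(-10s - 2) − 38| < ϵ.
Since (-10s - 2) − 38 = -10(s + 4), we have |(-10s - 2) − 38| = 10|s + 4|.
So 10|s + 4| < ϵ exactly when |s + 4| < ϵ/10.
Choosing δ = ϵ/10 gives |(-10s - 2) − 38| = 10|s + 4| < ϵ whenever |s + 4| < δ.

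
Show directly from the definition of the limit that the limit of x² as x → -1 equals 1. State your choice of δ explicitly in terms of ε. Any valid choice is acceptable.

δ = min(2, ε/4)

Let ε > 0 be given. We seek δ > 0 with 0 < |x + 1| < δ ⇒ |x² − 1| < ε.
Factor: x² − 1 = (x + 1)(x - 1), so |x² − 1| = |x + 1|·|x - 1|.
Impose δ ≤ 2 so that |x| < 3; then |x - 1| ≤ 4.
Hence |x² − 1| ≤ 4|x + 1|, which is < ε once |x + 1| < ε/4.
Take δ = min(2, ε/4). If 0 < |x + 1| < δ then both bounds hold and |x² − 1| ≤ 4|x + 1| < 4·(ε/4) = ε.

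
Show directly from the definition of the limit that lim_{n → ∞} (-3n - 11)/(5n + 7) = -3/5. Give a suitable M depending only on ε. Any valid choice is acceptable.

M = (34/25)/ε

Let ε > 0. For n ≥ 1, |(-3n - 11)/(5n + 7) + 3/5| = |-34|/(5(5n + 7)) = 34/(5(5n + 7)).
Since 5n + 7 ≥ 5n for n ≥ 1, this is ≤ 34/(5·5n) = (34/25)/n.
So |(-3n - 11)/(5n + 7) + 3/5| < ε whenever n > (34/25)/ε.
Take M = (34/25)/ε. If n > M then |(-3n - 11)/(5n + 7) + 3/5| ≤ (34/25)/n < ε.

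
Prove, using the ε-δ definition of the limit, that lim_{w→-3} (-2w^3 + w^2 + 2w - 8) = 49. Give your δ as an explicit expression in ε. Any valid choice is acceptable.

δ = min(1, ε/79)

Let ε > 0 be given. We want δ > 0 such that 0 < |w + 3| < δ implies |(-2w^3 + w^2 + 2w - 8) − 49| < ε.
(-2w^3 + w^2 + 2w - 8) − 49 = -2w^3 + w^2 + 2w - 57 = (w + 3)(-2w^2 + 7w - 19).
So |(-2w^3 + w^2 + 2w - 8) − 49| = |w + 3|·|-2w^2 + 7w - 19|.
Assume first that |w + 3| < 1, so |w| < 4. Then |-2w^2 + 7w - 19| ≤ 2·4^2 + 7·4 + 19 = 79.
Hence |(-2w^3 + w^2 + 2w - 8) − 49| ≤ 79|w + 3| < ε provided |w + 3| < ε/79.
Choosing δ = min(1, ε/79) ensures both conditions, hence |(-2w^3 + w^2 + 2w - 8) − 49| < ε.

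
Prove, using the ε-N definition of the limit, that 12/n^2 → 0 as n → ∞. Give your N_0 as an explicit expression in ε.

Suppose ε > 0. For n ≥ 1, |12/n^2 − 0| = 12/n^2.
12/n^2 < ε ⇔ n^2 > 12/ε ⇔ n > (12/ε)^{1/2}.
Take N_0 = (12/ε)^{1/2}. Then n > N_0 implies 12/n^2 < ε.

N_0 = (12/ε)^{1/2}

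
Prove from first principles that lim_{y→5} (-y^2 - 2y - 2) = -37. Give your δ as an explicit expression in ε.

Let ε > 0 be given. We want δ > 0 such that 0 < |y − 5| < δ implies |(-y^2 - 2y - 2) + 37| < ε.
(-y^2 - 2y - 2) + 37 = -y^2 - 2y + 35 = (y − 5)(-y - 7).
So |(-y^2 - 2y - 2) + 37| = |y − 5|·|-y - 7|.
Assume first that |y − 5| < 2, so |y| < 7. Then |-y - 7| ≤ 7 + 7 = 14.
Hence |(-y^2 - 2y - 2) + 37| ≤ 14|y − 5| < ε provided |y − 5| < ε/14.
Choosing δ = min(2, ε/14) ensures both conditions, hence |(-y^2 - 2y - 2) + 37| < ε.

δ = min(2, ε/14)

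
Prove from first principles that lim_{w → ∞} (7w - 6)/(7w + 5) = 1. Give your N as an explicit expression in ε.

Suppose ε > 0. We seek N > 0 such that w > N implies |(7w - 6)/(7w + 5) − 1| < ε.
(7w - 6)/(7w + 5) − 1 = (7(7w - 6) − 7(7w + 5)) / (7(7w + 5)) = -77/(7(7w + 5)).
For w > 0 we have 7w + 5 > 7w, so |(7w - 6)/(7w + 5) − 1| = 77/(7(7w + 5)) < 77/(7·7w) = (11/7)/w.
Thus |(7w - 6)/(7w + 5) − 1| < ε whenever w > (11/7)/ε.
Take N = (11/7)/ε. If w > N then |(7w - 6)/(7w + 5) − 1| < (11/7)/w < ε.

N = (11/7)/ε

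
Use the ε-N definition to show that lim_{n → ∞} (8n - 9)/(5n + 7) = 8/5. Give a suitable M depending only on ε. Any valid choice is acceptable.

M = (101/25)/ε

Let ε > 0. For n ≥ 1, |(8n - 9)/(5n + 7) − (8/5)| = |-101|/(5(5n + 7)) = 101/(5(5n + 7)).
Since 5n + 7 ≥ 5n for n ≥ 1, this is ≤ 101/(5·5n) = (101/25)/n.
So |(8n - 9)/(5n + 7) − (8/5)| < ε whenever n > (101/25)/ε.
Take M = (101/25)/ε. If n > M then |(8n - 9)/(5n + 7) − (8/5)| ≤ (101/25)/n < ε.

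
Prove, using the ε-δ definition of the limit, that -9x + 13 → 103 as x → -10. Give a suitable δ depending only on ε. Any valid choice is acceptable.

Let ε > 0 be given. We need δ > 0 so that 0 < |x + 10| < δ implies |(-9x + 13) − 103| < ε.
Since (-9x + 13) − 103 = -9(x + 10), we have |(-9x + 13) − 103| = 9|x + 10|.
Thus it suffices that |x + 10| < ε/9.
Choosing δ = ε/9 gives |(-9x + 13) − 103| = 9|x + 10| < ε whenever |x + 10| < δ.

δ = ε/9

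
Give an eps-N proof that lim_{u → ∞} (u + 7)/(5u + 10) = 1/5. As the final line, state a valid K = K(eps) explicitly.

Let eps > 0. We seek K > 0 such that u > K implies |(u + 7)/(5u + 10) − (1/5)| < eps.
(u + 7)/(5u + 10) − (1/5) = (5(u + 7) − (5u + 10)) / (5(5u + 10)) = 25/(5(5u + 10)).
For u > 0 we have 5u + 10 > 5u, so |(u + 7)/(5u + 10) − (1/5)| = 25/(5(5u + 10)) < 25/(5·5u) = 1/u.
Thus |(u + 7)/(5u + 10) − (1/5)| < eps whenever u > 1/eps.
Take K = 1/eps. If u > K then |(u + 7)/(5u + 10) − (1/5)| < 1/u < eps.

K = 1/eps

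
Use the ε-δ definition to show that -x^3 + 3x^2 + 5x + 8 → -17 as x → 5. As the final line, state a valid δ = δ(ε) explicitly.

Suppose ε > 0. We want δ > 0 such that 0 < |x − 5| < δ implies |(-x^3 + 3x^2 + 5x + 8) + 17| < ε.
(-x^3 + 3x^2 + 5x + 8) + 17 = -x^3 + 3x^2 + 5x + 25 = (x − 5)(-x^2 - 2x - 5).
So |(-x^3 + 3x^2 + 5x + 8) + 17| = |x − 5|·|-x^2 - 2x - 5|.
Require δ ≤ 1. Then |x − 5| < 1 gives |x| < 6, and by the triangle inequality |-x^2 - 2x - 5| ≤ 6^2 + 2·6 + 5 = 53.
Hence |(-x^3 + 3x^2 + 5x + 8) + 17| ≤ 53|x − 5| < ε provided |x − 5| < ε/53.
Choosing δ = min(1, ε/53) ensures both conditions, hence |(-x^3 + 3x^2 + 5x + 8) + 17| < ε.

δ = min(1, ε/53)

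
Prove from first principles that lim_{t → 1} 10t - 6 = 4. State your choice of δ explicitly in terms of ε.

Let ε > 0. We need δ > 0 so that 0 < |t − 1| < δ implies |(10t - 6) − 4| < ε.
Since (10t - 6) − 4 = 10(t − 1), we have |(10t - 6) − 4| = 10|t − 1|.
Thus it suffices that |t − 1| < ε/10.
Take δ = ε/10. If 0 < |t − 1| < δ then |(10t - 6) − 4| = 10|t − 1| < 10·(ε/10) = ε.

δ = ε/10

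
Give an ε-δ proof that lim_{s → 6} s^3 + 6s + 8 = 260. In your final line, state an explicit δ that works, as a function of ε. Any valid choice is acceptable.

δ = min(1, ε/133)

Suppose ε > 0. We want δ > 0 such that 0 < |s − 6| < δ implies |(s^3 + 6s + 8) − 260| < ε.
(s^3 + 6s + 8) − 260 = s^3 + 6s - 252 = (s − 6)(s^2 + 6s + 42).
So |(s^3 + 6s + 8) − 260| = |s − 6|·|s^2 + 6s + 42|.
Require δ ≤ 1. Then |s − 6| < 1 gives |s| < 7, and by the triangle inequality |s^2 + 6s + 42| ≤ 7^2 + 6·7 + 42 = 133.
Hence |(s^3 + 6s + 8) − 260| ≤ 133|s − 6| < ε provided |s − 6| < ε/133.
Take δ = min(1, ε/133). Then 0 < |s − 6| < δ gives both |s − 6| < 1 and |s − 6| < ε/133, so |(s^3 + 6s + 8) − 260| < ε.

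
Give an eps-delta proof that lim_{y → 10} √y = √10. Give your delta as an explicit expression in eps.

Let eps > 0. We want delta > 0 such that 0 < |y − 10| < delta implies |√y − √10| < eps.
Multiplying by the conjugate, |√y − √10| = |y − 10|/(√y + √10).
Restrict delta ≤ 10 so that |y − 10| < 10 forces y > 0, and then √y + √10 > √10.
Hence |√y − √10| < |y − 10|/√10, which is < eps once |y − 10| < √10·eps.
Take delta = min(10, √10·eps). If 0 < |y − 10| < delta then y > 0 and |√y − √10| < |y − 10|/√10 < eps.

delta = min(10, √10·eps)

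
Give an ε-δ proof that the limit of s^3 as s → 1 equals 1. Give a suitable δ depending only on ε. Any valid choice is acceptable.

δ = min(1, ε/7)

Let ε > 0. We seek δ > 0 with 0 < |s − 1| < δ ⇒ |s^3 − 1| < ε.
Factor: s^3 − 1 = (s − 1)(s^2 + s + 1), so |s^3 − 1| = |s − 1|·|s^2 + s + 1|.
Impose δ ≤ 1 so that |s| < 2; then |s^2 + s + 1| ≤ 7.
Hence |s^3 − 1| ≤ 7|s − 1|, which is < ε once |s − 1| < ε/7.
Take δ = min(1, ε/7). If 0 < |s − 1| < δ then both bounds hold and |s^3 − 1| ≤ 7|s − 1| < 7·(ε/7) = ε.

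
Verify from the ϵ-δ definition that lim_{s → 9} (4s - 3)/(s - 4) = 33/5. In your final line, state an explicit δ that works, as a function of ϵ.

Fix ϵ > 0. We want δ > 0 with 0 < |s − 9| < δ ⇒ |(4s - 3)/(s - 4) − (33/5)| < ϵ.
Combining over a common denominator, (4s - 3)/(s - 4) − (33/5) = [(4s - 3)·5 − 33·(s - 4)] / [5·(s - 4)] = -13(s − 9) / (5(s - 4)).
So |(4s - 3)/(s - 4) − (33/5)| = 13|s − 9| / (5·|s − 4|).
Require δ ≤ 5/2, so |s − 4| ≥ |5| − |s − 9| > 5 − 5/2 = 5/2.
Hence |(4s - 3)/(s - 4) − (33/5)| < 13|s − 9|/(5·(5/2)) = (26/25)|s − 9|, which is < ϵ once |s − 9| < (25/26)ϵ.
Take δ = min(5/2, (25/26)ϵ). Then 0 < |s − 9| < δ forces both bounds, so |(4s - 3)/(s - 4) − (33/5)| < ϵ.

δ = min(5/2, (25/26)ϵ)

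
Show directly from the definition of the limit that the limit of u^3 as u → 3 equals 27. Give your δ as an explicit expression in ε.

Let ε > 0 be given. We seek δ > 0 with 0 < |u − 3| < δ ⇒ |u^3 − 27| < ε.
Factor: u^3 − 27 = (u − 3)(u^2 + 3u + 9), so |u^3 − 27| = |u − 3|·|u^2 + 3u + 9|.
Impose δ ≤ 2 so that |u| < 5; then |u^2 + 3u + 9| ≤ 49.
Hence |u^3 − 27| ≤ 49|u − 3|, which is < ε once |u − 3| < ε/49.
Take δ = min(2, ε/49). If 0 < |u − 3| < δ then both bounds hold and |u^3 − 27| ≤ 49|u − 3| < 49·(ε/49) = ε.

δ = min(2, ε/49)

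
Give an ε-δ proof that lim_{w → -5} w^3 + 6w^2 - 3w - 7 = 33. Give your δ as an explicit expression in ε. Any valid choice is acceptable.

Let ε > 0. We want δ > 0 such that 0 < |w + 5| < δ implies |(w^3 + 6w^2 - 3w - 7) − 33| < ε.
(w^3 + 6w^2 - 3w - 7) − 33 = w^3 + 6w^2 - 3w - 40 = (w + 5)(w^2 + w - 8).
So |(w^3 + 6w^2 - 3w - 7) − 33| = |w + 5|·|w^2 + w - 8|.
Require δ ≤ 1. Then |w + 5| < 1 gives |w| < 6, and by the triangle inequality |w^2 + w - 8| ≤ 6^2 + 6 + 8 = 50.
Hence |(w^3 + 6w^2 - 3w - 7) − 33| ≤ 50|w + 5| < ε provided |w + 5| < ε/50.
Take δ = min(1, ε/50). Then 0 < |w + 5| < δ gives both |w + 5| < 1 and |w + 5| < ε/50, so |(w^3 + 6w^2 - 3w - 7) − 33| < ε.

δ = min(1, ε/50)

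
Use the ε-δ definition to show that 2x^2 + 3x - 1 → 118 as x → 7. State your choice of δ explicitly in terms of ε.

Let ε > 0 be given. We want δ > 0 such that 0 < |x − 7| < δ implies |(2x^2 + 3x - 1) − 118| < ε.
(2x^2 + 3x - 1) − 118 = 2x^2 + 3x - 119 = (x − 7)(2x + 17).
So |(2x^2 + 3x - 1) − 118| = |x − 7|·|2x + 17|.
Assume first that |x − 7| < 1, so |x| < 8. Then |2x + 17| ≤ 2·8 + 17 = 33.
Hence |(2x^2 + 3x - 1) − 118| ≤ 33|x − 7| < ε provided |x − 7| < ε/33.
Choosing δ = min(1, ε/33) ensures both conditions, hence |(2x^2 + 3x - 1) − 118| < ε.

δ = min(1, ε/33)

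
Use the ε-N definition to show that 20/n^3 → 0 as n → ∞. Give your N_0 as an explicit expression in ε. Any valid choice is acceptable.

Let ε > 0 be given. For n ≥ 1, |20/n^3 − 0| = 20/n^3.
20/n^3 < ε ⇔ n^3 > 20/ε ⇔ n > (20/ε)^{1/3}.
Take N_0 = (20/ε)^{1/3}. Then n > N_0 implies 20/n^3 < ε.

N_0 = (20/ε)^{1/3}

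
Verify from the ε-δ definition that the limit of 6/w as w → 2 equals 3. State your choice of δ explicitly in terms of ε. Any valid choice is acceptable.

δ = min(1, (1/3)ε)

Let ε > 0. We seek δ > 0 such that 0 < |w − 2| < δ implies |6/w − 3| < ε.
|6/w − 3| = 6·|2 − w|/(2·|w|) = 6|w − 2|/(2|w|).
Require δ ≤ 1 so that |w| > 2 − 1 = 1, hence 2|w| > 2.
Then |6/w − 3| < 6|w − 2|/2, which is < ε when |w − 2| < (1/3)ε.
Take δ = min(1, (1/3)ε). Then 0 < |w − 2| < δ gives both |w − 2| < 1 and |w − 2| < (1/3)ε, so |6/w − 3| < ε.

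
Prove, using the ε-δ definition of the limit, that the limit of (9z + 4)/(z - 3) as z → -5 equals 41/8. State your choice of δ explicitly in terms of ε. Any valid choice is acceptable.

Let ε > 0. We want δ > 0 with 0 < |z + 5| < δ ⇒ |(9z + 4)/(z - 3) − (41/8)| < ε.
Combining over a common denominator, (9z + 4)/(z - 3) − (41/8) = [(9z + 4)·(-8) − (-41)·(z - 3)] / [(-8)·(z - 3)] = -31(z + 5) / ((-8)(z - 3)).
So |(9z + 4)/(z - 3) − (41/8)| = 31|z + 5| / (8·|z − 3|).
Restrict δ ≤ 4. Then |z + 5| < 4 gives |z − 3| = |(z + 5) + (-8)| ≥ 8 − 4 = 4.
Hence |(9z + 4)/(z - 3) − (41/8)| < 31|z + 5|/(8·4) = (31/32)|z + 5|, which is < ε once |z + 5| < (32/31)ε.
Take δ = min(4, (32/31)ε). Then 0 < |z + 5| < δ forces both bounds, so |(9z + 4)/(z - 3) − (41/8)| < ε.

δ = min(4, (32/31)ε)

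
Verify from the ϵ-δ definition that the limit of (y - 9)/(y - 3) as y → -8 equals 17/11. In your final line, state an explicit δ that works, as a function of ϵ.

δ = min(11/2, (121/12)ϵ)

Fix ϵ > 0. We want δ > 0 with 0 < |y + 8| < δ ⇒ |(y - 9)/(y - 3) − (17/11)| < ϵ.
Combining over a common denominator, (y - 9)/(y - 3) − (17/11) = [(y - 9)·(-11) − (-17)·(y - 3)] / [(-11)·(y - 3)] = 6(y + 8) / ((-11)(y - 3)).
So |(y - 9)/(y - 3) − (17/11)| = 6|y + 8| / (11·|y − 3|).
Require δ ≤ 11/2, so |y − 3| ≥ |-11| − |y + 8| > 11 − 11/2 = 11/2.
Hence |(y - 9)/(y - 3) − (17/11)| < 6|y + 8|/(11·(11/2)) = (12/121)|y + 8|, which is < ϵ once |y + 8| < (121/12)ϵ.
Take δ = min(11/2, (121/12)ϵ). Then 0 < |y + 8| < δ forces both bounds, so |(y - 9)/(y - 3) − (17/11)| < ϵ.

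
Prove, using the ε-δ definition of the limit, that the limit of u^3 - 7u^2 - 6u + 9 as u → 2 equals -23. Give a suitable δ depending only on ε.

δ = min(1, ε/40)

Let ε > 0 be given. We want δ > 0 such that 0 < |u − 2| < δ implies |(u^3 - 7u^2 - 6u + 9) + 23| < ε.
(u^3 - 7u^2 - 6u + 9) + 23 = u^3 - 7u^2 - 6u + 32 = (u − 2)(u^2 - 5u - 16).
So |(u^3 - 7u^2 - 6u + 9) + 23| = |u − 2|·|u^2 - 5u - 16|.
Require δ ≤ 1. Then |u − 2| < 1 gives |u| < 3, and by the triangle inequality |u^2 - 5u - 16| ≤ 3^2 + 5·3 + 16 = 40.
Hence |(u^3 - 7u^2 - 6u + 9) + 23| ≤ 40|u − 2| < ε provided |u − 2| < ε/40.
Choosing δ = min(1, ε/40) ensures both conditions, hence |(u^3 - 7u^2 - 6u + 9) + 23| < ε.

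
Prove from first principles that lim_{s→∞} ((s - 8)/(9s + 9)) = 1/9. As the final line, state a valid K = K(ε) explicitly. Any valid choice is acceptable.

Let ε > 0. We seek K > 0 such that s > K implies |(s - 8)/(9s + 9) − (1/9)| < ε.
(s - 8)/(9s + 9) − (1/9) = (9(s - 8) − (9s + 9)) / (9(9s + 9)) = -81/(9(9s + 9)).
For s > 0 we have 9s + 9 > 9s, so |(s - 8)/(9s + 9) − (1/9)| = 81/(9(9s + 9)) < 81/(9·9s) = 1/s.
Thus |(s - 8)/(9s + 9) − (1/9)| < ε whenever s > 1/ε.
Take K = 1/ε. If s > K then |(s - 8)/(9s + 9) − (1/9)| < 1/s < ε.

K = 1/ε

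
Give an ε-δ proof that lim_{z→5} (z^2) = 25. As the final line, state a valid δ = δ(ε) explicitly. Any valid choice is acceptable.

δ = min(2, ε/12)

Fix ε > 0. We seek δ > 0 with 0 < |z − 5| < δ ⇒ |z^2 − 25| < ε.
Factor: z^2 − 25 = (z − 5)(z + 5), so |z^2 − 25| = |z − 5|·|z + 5|.
Impose δ ≤ 2 so that |z| < 7; then |z + 5| ≤ 12.
Hence |z^2 − 25| ≤ 12|z − 5|, which is < ε once |z − 5| < ε/12.
Take δ = min(2, ε/12). If 0 < |z − 5| < δ then both bounds hold and |z^2 − 25| ≤ 12|z − 5| < 12·(ε/12) = ε.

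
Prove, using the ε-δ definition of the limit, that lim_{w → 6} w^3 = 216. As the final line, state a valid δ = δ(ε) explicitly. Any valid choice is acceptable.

Let ε > 0. We seek δ > 0 with 0 < |w − 6| < δ ⇒ |w^3 − 216| < ε.
Factor: w^3 − 216 = (w − 6)(w^2 + 6w + 36), so |w^3 − 216| = |w − 6|·|w^2 + 6w + 36|.
Impose δ ≤ 1 so that |w| < 7; then |w^2 + 6w + 36| ≤ 127.
Hence |w^3 − 216| ≤ 127|w − 6|, which is < ε once |w − 6| < ε/127.
Take δ = min(1, ε/127). If 0 < |w − 6| < δ then both bounds hold and |w^3 − 216| ≤ 127|w − 6| < 127·(ε/127) = ε.

δ = min(1, ε/127)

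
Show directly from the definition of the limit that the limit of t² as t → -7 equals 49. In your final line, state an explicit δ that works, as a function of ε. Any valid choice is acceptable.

Fix ε > 0. We seek δ > 0 with 0 < |t + 7| < δ ⇒ |t² − 49| < ε.
Factor: t² − 49 = (t + 7)(t - 7), so |t² − 49| = |t + 7|·|t - 7|.
Impose δ ≤ 1 so that |t| < 8; then |t - 7| ≤ 15.
Hence |t² − 49| ≤ 15|t + 7|, which is < ε once |t + 7| < ε/15.
Take δ = min(1, ε/15). If 0 < |t + 7| < δ then both bounds hold and |t² − 49| ≤ 15|t + 7| < 15·(ε/15) = ε.

δ = min(1, ε/15)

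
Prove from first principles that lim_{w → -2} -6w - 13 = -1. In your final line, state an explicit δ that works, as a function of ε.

δ = ε/6

Suppose ε > 0. We need δ > 0 so that 0 < |w + 2| < δ implies |(-6w - 13) + 1| < ε.
Since (-6w - 13) + 1 = -6(w + 2), we have |(-6w - 13) + 1| = 6|w + 2|.
Thus it suffices that |w + 2| < ε/6.
Take δ = ε/6. If 0 < |w + 2| < δ then |(-6w - 13) + 1| = 6|w + 2| < 6·(ε/6) = ε.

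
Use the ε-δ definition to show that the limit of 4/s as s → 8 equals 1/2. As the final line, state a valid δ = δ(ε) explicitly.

Let ε > 0 be given. We seek δ > 0 such that 0 < |s − 8| < δ implies |4/s − (1/2)| < ε.
|4/s − (1/2)| = 4·|8 − s|/(8·|s|) = 4|s − 8|/(8|s|).
Require δ ≤ 4 so that |s| > 8 − 4 = 4, hence 8|s| > 32.
Then |4/s − (1/2)| < 4|s − 8|/32, which is < ε when |s − 8| < 8ε.
Take δ = min(4, 8ε). Then 0 < |s − 8| < δ gives both |s − 8| < 4 and |s − 8| < 8ε, so |4/s − (1/2)| < ε.

δ = min(4, 8ε)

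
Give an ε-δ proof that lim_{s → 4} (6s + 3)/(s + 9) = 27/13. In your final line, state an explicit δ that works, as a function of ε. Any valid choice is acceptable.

δ = min(13/2, (169/102)ε)

Suppose ε > 0. We want δ > 0 with 0 < |s − 4| < δ ⇒ |(6s + 3)/(s + 9) − (27/13)| < ε.
Combining over a common denominator, (6s + 3)/(s + 9) − (27/13) = [(6s + 3)·13 − 27·(s + 9)] / [13·(s + 9)] = 51(s − 4) / (13(s + 9)).
So |(6s + 3)/(s + 9) − (27/13)| = 51|s − 4| / (13·|s + 9|).
Restrict δ ≤ 13/2. Then |s − 4| < 13/2 gives |s + 9| = |(s − 4) + 13| ≥ 13 − 13/2 = 13/2.
Hence |(6s + 3)/(s + 9) − (27/13)| < 51|s − 4|/(13·(13/2)) = (102/169)|s − 4|, which is < ε once |s − 4| < (169/102)ε.
Take δ = min(13/2, (169/102)ε). Then 0 < |s − 4| < δ forces both bounds, so |(6s + 3)/(s + 9) − (27/13)| < ε.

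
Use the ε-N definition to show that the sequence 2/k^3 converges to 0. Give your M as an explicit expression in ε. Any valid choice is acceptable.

Let ε > 0 be given. For k ≥ 1, |2/k^3 − 0| = 2/k^3.
2/k^3 < ε ⇔ k^3 > 2/ε ⇔ k > (2/ε)^{1/3}.
Take M = (2/ε)^{1/3}. Then k > M implies 2/k^3 < ε.

M = (2/ε)^{1/3}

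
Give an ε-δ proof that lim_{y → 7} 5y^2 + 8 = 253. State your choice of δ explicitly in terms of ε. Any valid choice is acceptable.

Let ε > 0 be given. We want δ > 0 such that 0 < |y − 7| < δ implies |(5y^2 + 8) − 253| < ε.
(5y^2 + 8) − 253 = 5y^2 - 245 = (y − 7)(5y + 35).
So |(5y^2 + 8) − 253| = |y − 7|·|5y + 35|.
Assume first that |y − 7| < 2, so |y| < 9. Then |5y + 35| ≤ 5·9 + 35 = 80.
Hence |(5y^2 + 8) − 253| ≤ 80|y − 7| < ε provided |y − 7| < ε/80.
Take δ = min(2, ε/80). Then 0 < |y − 7| < δ gives both |y − 7| < 2 and |y − 7| < ε/80, so |(5y^2 + 8) − 253| < ε.

δ = min(2, ε/80)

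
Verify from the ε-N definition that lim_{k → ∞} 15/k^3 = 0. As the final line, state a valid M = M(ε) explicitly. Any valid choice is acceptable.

Let ε > 0. For k ≥ 1, |15/k^3 − 0| = 15/k^3.
15/k^3 < ε ⇔ k^3 > 15/ε ⇔ k > (15/ε)^{1/3}.
Take M = (15/ε)^{1/3}. Then k > M implies 15/k^3 < ε.

M = (15/ε)^{1/3}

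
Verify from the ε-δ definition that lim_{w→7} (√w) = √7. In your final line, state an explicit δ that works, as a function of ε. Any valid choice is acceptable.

δ = min(7, √7·ε)

Let ε > 0. We want δ > 0 such that 0 < |w − 7| < δ implies |√w − √7| < ε.
Multiplying by the conjugate, |√w − √7| = |w − 7|/(√w + √7).
Restrict δ ≤ 7 so that |w − 7| < 7 forces w > 0, and then √w + √7 > √7.
Hence |√w − √7| < |w − 7|/√7, which is < ε once |w − 7| < √7·ε.
Take δ = min(7, √7·ε). If 0 < |w − 7| < δ then w > 0 and |√w − √7| < |w − 7|/√7 < ε.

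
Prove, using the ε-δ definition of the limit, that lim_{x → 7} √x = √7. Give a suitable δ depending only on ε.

Suppose ε > 0. We want δ > 0 such that 0 < |x − 7| < δ implies |√x − √7| < ε.
Multiplying by the conjugate, |√x − √7| = |x − 7|/(√x + √7).
Restrict δ ≤ 7 so that |x − 7| < 7 forces x > 0, and then √x + √7 > √7.
Hence |√x − √7| < |x − 7|/√7, which is < ε once |x − 7| < √7·ε.
Take δ = min(7, √7·ε). If 0 < |x − 7| < δ then x > 0 and |√x − √7| < |x − 7|/√7 < ε.

δ = min(7, √7·ε)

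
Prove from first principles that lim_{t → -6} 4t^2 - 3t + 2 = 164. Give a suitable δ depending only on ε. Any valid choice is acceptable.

Let ε > 0 be given. We want δ > 0 such that 0 < |t + 6| < δ implies |(4t^2 - 3t + 2) − 164| < ε.
(4t^2 - 3t + 2) − 164 = 4t^2 - 3t - 162 = (t + 6)(4t - 27).
So |(4t^2 - 3t + 2) − 164| = |t + 6|·|4t - 27|.
Require δ ≤ 1. Then |t + 6| < 1 gives |t| < 7, and by the triangle inequality |4t - 27| ≤ 4·7 + 27 = 55.
Hence |(4t^2 - 3t + 2) − 164| ≤ 55|t + 6| < ε provided |t + 6| < ε/55.
Choosing δ = min(1, ε/55) ensures both conditions, hence |(4t^2 - 3t + 2) − 164| < ε.

δ = min(1, ε/55)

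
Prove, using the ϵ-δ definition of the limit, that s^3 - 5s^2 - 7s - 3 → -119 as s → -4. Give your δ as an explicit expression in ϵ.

Let ϵ > 0. We want δ > 0 such that 0 < |s + 4| < δ implies |(s^3 - 5s^2 - 7s - 3) + 119| < ϵ.
(s^3 - 5s^2 - 7s - 3) + 119 = s^3 - 5s^2 - 7s + 116 = (s + 4)(s^2 - 9s + 29).
So |(s^3 - 5s^2 - 7s - 3) + 119| = |s + 4|·|s^2 - 9s + 29|.
Require δ ≤ 1. Then |s + 4| < 1 gives |s| < 5, and by the triangle inequality |s^2 - 9s + 29| ≤ 5^2 + 9·5 + 29 = 99.
Hence |(s^3 - 5s^2 - 7s - 3) + 119| ≤ 99|s + 4| < ϵ provided |s + 4| < ϵ/99.
Take δ = min(1, ϵ/99). Then 0 < |s + 4| < δ gives both |s + 4| < 1 and |s + 4| < ϵ/99, so |(s^3 - 5s^2 - 7s - 3) + 119| < ϵ.

δ = min(1, ϵ/99)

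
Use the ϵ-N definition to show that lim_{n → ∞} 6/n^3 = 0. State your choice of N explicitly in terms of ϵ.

N = (6/ϵ)^{1/3}

Let ϵ > 0. For n ≥ 1, |6/n^3 − 0| = 6/n^3.
6/n^3 < ϵ ⇔ n^3 > 6/ϵ ⇔ n > (6/ϵ)^{1/3}.
Take N = (6/ϵ)^{1/3}. Then n > N implies 6/n^3 < ϵ.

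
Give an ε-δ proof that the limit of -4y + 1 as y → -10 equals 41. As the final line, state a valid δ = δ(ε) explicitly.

Let ε > 0 be given. We need δ > 0 so that 0 < |y + 10| < δ implies |(-4y + 1) − 41| < ε.
Since (-4y + 1) − 41 = -4(y + 10), we have |(-4y + 1) − 41| = 4|y + 10|.
So 4|y + 10| < ε exactly when |y + 10| < ε/4.
Take δ = ε/4. If 0 < |y + 10| < δ then |(-4y + 1) − 41| = 4|y + 10| < 4·(ε/4) = ε.

δ = ε/4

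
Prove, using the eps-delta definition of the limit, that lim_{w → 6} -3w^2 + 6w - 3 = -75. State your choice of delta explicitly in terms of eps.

Let eps > 0. We want delta > 0 such that 0 < |w − 6| < delta implies |(-3w^2 + 6w - 3) + 75| < eps.
(-3w^2 + 6w - 3) + 75 = -3w^2 + 6w + 72 = (w − 6)(-3w - 12).
So |(-3w^2 + 6w - 3) + 75| = |w − 6|·|-3w - 12|.
Assume first that |w − 6| < 2, so |w| < 8. Then |-3w - 12| ≤ 3·8 + 12 = 36.
Hence |(-3w^2 + 6w - 3) + 75| ≤ 36|w − 6| < eps provided |w − 6| < eps/36.
Choosing delta = min(2, eps/36) ensures both conditions, hence |(-3w^2 + 6w - 3) + 75| < eps.

delta = min(2, eps/36)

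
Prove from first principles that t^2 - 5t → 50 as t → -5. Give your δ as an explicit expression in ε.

Let ε > 0 be given. We want δ > 0 such that 0 < |t + 5| < δ implies |(t^2 - 5t) − 50| < ε.
(t^2 - 5t) − 50 = t^2 - 5t - 50 = (t + 5)(t - 10).
So |(t^2 - 5t) − 50| = |t + 5|·|t - 10|.
Require δ ≤ 1. Then |t + 5| < 1 gives |t| < 6, and by the triangle inequality |t - 10| ≤ 6 + 10 = 16.
Hence |(t^2 - 5t) − 50| ≤ 16|t + 5| < ε provided |t + 5| < ε/16.
Choosing δ = min(1, ε/16) ensures both conditions, hence |(t^2 - 5t) − 50| < ε.

δ = min(1, ε/16)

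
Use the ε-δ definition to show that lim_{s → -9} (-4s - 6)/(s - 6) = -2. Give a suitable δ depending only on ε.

Suppose ε > 0. We want δ > 0 with 0 < |s + 9| < δ ⇒ |(-4s - 6)/(s - 6) + 2| < ε.
Combining over a common denominator, (-4s - 6)/(s - 6) + 2 = [(-4s - 6)·(-15) − 30·(s - 6)] / [(-15)·(s - 6)] = 30(s + 9) / ((-15)(s - 6)).
So |(-4s - 6)/(s - 6) + 2| = 30|s + 9| / (15·|s − 6|).
Require δ ≤ 15/2, so |s − 6| ≥ |-15| − |s + 9| > 15 − 15/2 = 15/2.
Hence |(-4s - 6)/(s - 6) + 2| < 30|s + 9|/(15·(15/2)) = (4/15)|s + 9|, which is < ε once |s + 9| < (15/4)ε.
Take δ = min(15/2, (15/4)ε). Then 0 < |s + 9| < δ forces both bounds, so |(-4s - 6)/(s - 6) + 2| < ε.

δ = min(15/2, (15/4)ε)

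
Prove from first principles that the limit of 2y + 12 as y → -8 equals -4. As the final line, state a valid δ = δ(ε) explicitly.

Let ε > 0. We need δ > 0 so that 0 < |y + 8| < δ implies |(2y + 12) + 4| < ε.
|(2y + 12) + 4| = |2y + 16| = 2|y + 8|.
Thus it suffices that |y + 8| < ε/2.
Take δ = ε/2. If 0 < |y + 8| < δ then |(2y + 12) + 4| = 2|y + 8| < 2·(ε/2) = ε.

δ = ε/2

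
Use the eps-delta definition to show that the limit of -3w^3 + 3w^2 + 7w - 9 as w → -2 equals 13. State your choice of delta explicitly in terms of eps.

delta = min(1, eps/65)

Suppose eps > 0. We want delta > 0 such that 0 < |w + 2| < delta implies |(-3w^3 + 3w^2 + 7w - 9) − 13| < eps.
(-3w^3 + 3w^2 + 7w - 9) − 13 = -3w^3 + 3w^2 + 7w - 22 = (w + 2)(-3w^2 + 9w - 11).
So |(-3w^3 + 3w^2 + 7w - 9) − 13| = |w + 2|·|-3w^2 + 9w - 11|.
Require delta ≤ 1. Then |w + 2| < 1 gives |w| < 3, and by the triangle inequality |-3w^2 + 9w - 11| ≤ 3·3^2 + 9·3 + 11 = 65.
Hence |(-3w^3 + 3w^2 + 7w - 9) − 13| ≤ 65|w + 2| < eps provided |w + 2| < eps/65.
Take delta = min(1, eps/65). Then 0 < |w + 2| < delta gives both |w + 2| < 1 and |w + 2| < eps/65, so |(-3w^3 + 3w^2 + 7w - 9) − 13| < eps.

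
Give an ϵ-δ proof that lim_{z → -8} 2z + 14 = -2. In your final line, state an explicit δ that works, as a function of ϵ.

δ = ϵ/2

Suppose ϵ > 0. We need δ > 0 so that 0 < |z + 8| < δ implies |(2z + 14) + 2| < ϵ.
|(2z + 14) + 2| = |2z + 16| = 2|z + 8|.
Thus it suffices that |z + 8| < ϵ/2.
Choosing δ = ϵ/2 gives |(2z + 14) + 2| = 2|z + 8| < ϵ whenever |z + 8| < δ.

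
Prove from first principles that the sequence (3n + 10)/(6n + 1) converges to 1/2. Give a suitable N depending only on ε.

N = (19/12)/ε

Fix ε > 0. For n ≥ 1, |(3n + 10)/(6n + 1) − (1/2)| = |57|/(6(6n + 1)) = 57/(6(6n + 1)).
Since 6n + 1 ≥ 6n for n ≥ 1, this is ≤ 57/(6·6n) = (19/12)/n.
So |(3n + 10)/(6n + 1) − (1/2)| < ε whenever n > (19/12)/ε.
Take N = (19/12)/ε. If n > N then |(3n + 10)/(6n + 1) − (1/2)| ≤ (19/12)/n < ε.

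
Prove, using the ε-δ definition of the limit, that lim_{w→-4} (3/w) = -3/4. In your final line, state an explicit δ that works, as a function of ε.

Let ε > 0 be given. We seek δ > 0 such that 0 < |w + 4| < δ implies |3/w + 3/4| < ε.
|3/w + 3/4| = 3·|-4 − w|/(4·|w|) = 3|w + 4|/(4|w|).
Restrict δ ≤ 2. Then |w + 4| < 2 gives |w| > 2, so 4|w| > 8.
Then |3/w + 3/4| < 3|w + 4|/8, which is < ε when |w + 4| < (8/3)ε.
Take δ = min(2, (8/3)ε). Then 0 < |w + 4| < δ gives both |w + 4| < 2 and |w + 4| < (8/3)ε, so |3/w + 3/4| < ε.

δ = min(2, (8/3)ε)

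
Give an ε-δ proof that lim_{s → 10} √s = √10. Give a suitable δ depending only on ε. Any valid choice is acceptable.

Suppose ε > 0. We want δ > 0 such that 0 < |s − 10| < δ implies |√s − √10| < ε.
Rationalise: √s − √10 = (s − 10)/(√s + √10), so |√s − √10| = |s − 10|/(√s + √10).
Restrict δ ≤ 10 so that |s − 10| < 10 forces s > 0, and then √s + √10 > √10.
Hence |√s − √10| < |s − 10|/√10, which is < ε once |s − 10| < √10·ε.
Take δ = min(10, √10·ε). If 0 < |s − 10| < δ then s > 0 and |√s − √10| < |s − 10|/√10 < ε.

δ = min(10, √10·ε)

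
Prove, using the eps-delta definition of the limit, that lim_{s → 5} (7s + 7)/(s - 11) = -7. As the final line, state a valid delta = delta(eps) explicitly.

delta = min(3, (3/14)eps)

Let eps > 0. We want delta > 0 with 0 < |s − 5| < delta ⇒ |(7s + 7)/(s - 11) + 7| < eps.
Combining over a common denominator, (7s + 7)/(s - 11) + 7 = [(7s + 7)·(-6) − 42·(s - 11)] / [(-6)·(s - 11)] = -84(s − 5) / ((-6)(s - 11)).
So |(7s + 7)/(s - 11) + 7| = 84|s − 5| / (6·|s − 11|).
Restrict delta ≤ 3. Then |s − 5| < 3 gives |s − 11| = |(s − 5) + (-6)| ≥ 6 − 3 = 3.
Hence |(7s + 7)/(s - 11) + 7| < 84|s − 5|/(6·3) = (14/3)|s − 5|, which is < eps once |s − 5| < (3/14)eps.
Take delta = min(3, (3/14)eps). Then 0 < |s − 5| < delta forces both bounds, so |(7s + 7)/(s - 11) + 7| < eps.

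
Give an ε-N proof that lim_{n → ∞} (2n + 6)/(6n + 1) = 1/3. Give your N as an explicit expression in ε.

N = (17/18)/ε

Let ε > 0 be given. For n ≥ 1, |(2n + 6)/(6n + 1) − (1/3)| = |34|/(6(6n + 1)) = 34/(6(6n + 1)).
Since 6n + 1 ≥ 6n for n ≥ 1, this is ≤ 34/(6·6n) = (17/18)/n.
So |(2n + 6)/(6n + 1) − (1/3)| < ε whenever n > (17/18)/ε.
Take N = (17/18)/ε. If n > N then |(2n + 6)/(6n + 1) − (1/3)| ≤ (17/18)/n < ε.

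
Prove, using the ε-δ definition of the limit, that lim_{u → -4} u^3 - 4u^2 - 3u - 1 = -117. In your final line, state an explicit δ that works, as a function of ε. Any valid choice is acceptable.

δ = min(1, ε/94)

Suppose ε > 0. We want δ > 0 such that 0 < |u + 4| < δ implies |(u^3 - 4u^2 - 3u - 1) + 117| < ε.
(u^3 - 4u^2 - 3u - 1) + 117 = u^3 - 4u^2 - 3u + 116 = (u + 4)(u^2 - 8u + 29).
So |(u^3 - 4u^2 - 3u - 1) + 117| = |u + 4|·|u^2 - 8u + 29|.
Require δ ≤ 1. Then |u + 4| < 1 gives |u| < 5, and by the triangle inequality |u^2 - 8u + 29| ≤ 5^2 + 8·5 + 29 = 94.
Hence |(u^3 - 4u^2 - 3u - 1) + 117| ≤ 94|u + 4| < ε provided |u + 4| < ε/94.
Take δ = min(1, ε/94). Then 0 < |u + 4| < δ gives both |u + 4| < 1 and |u + 4| < ε/94, so |(u^3 - 4u^2 - 3u - 1) + 117| < ε.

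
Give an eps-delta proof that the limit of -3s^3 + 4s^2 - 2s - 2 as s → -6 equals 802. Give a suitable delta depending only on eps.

delta = min(1, eps/435)

Let eps > 0 be given. We want delta > 0 such that 0 < |s + 6| < delta implies |(-3s^3 + 4s^2 - 2s - 2) − 802| < eps.
(-3s^3 + 4s^2 - 2s - 2) − 802 = -3s^3 + 4s^2 - 2s - 804 = (s + 6)(-3s^2 + 22s - 134).
So |(-3s^3 + 4s^2 - 2s - 2) − 802| = |s + 6|·|-3s^2 + 22s - 134|.
Require delta ≤ 1. Then |s + 6| < 1 gives |s| < 7, and by the triangle inequality |-3s^2 + 22s - 134| ≤ 3·7^2 + 22·7 + 134 = 435.
Hence |(-3s^3 + 4s^2 - 2s - 2) − 802| ≤ 435|s + 6| < eps provided |s + 6| < eps/435.
Take delta = min(1, eps/435). Then 0 < |s + 6| < delta gives both |s + 6| < 1 and |s + 6| < eps/435, so |(-3s^3 + 4s^2 - 2s - 2) − 802| < eps.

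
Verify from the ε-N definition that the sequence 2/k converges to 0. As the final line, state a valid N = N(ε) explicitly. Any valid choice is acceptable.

Suppose ε > 0. For k ≥ 1, |2/k − 0| = 2/(k) ≤ 2/k.
We need 2/k < ε, i.e. k > 2/ε.
Take N = 2/ε. If k > N then |2/k| ≤ 2/k < ε.

N = 2/ε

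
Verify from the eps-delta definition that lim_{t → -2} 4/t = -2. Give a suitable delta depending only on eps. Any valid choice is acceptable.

delta = min(1, (1/2)eps)

Let eps > 0. We seek delta > 0 such that 0 < |t + 2| < delta implies |4/t + 2| < eps.
|4/t + 2| = 4·|-2 − t|/(2·|t|) = 4|t + 2|/(2|t|).
Require delta ≤ 1 so that |t| > 2 − 1 = 1, hence 2|t| > 2.
Then |4/t + 2| < 4|t + 2|/2, which is < eps when |t + 2| < (1/2)eps.
Take delta = min(1, (1/2)eps). Then 0 < |t + 2| < delta gives both |t + 2| < 1 and |t + 2| < (1/2)eps, so |4/t + 2| < eps.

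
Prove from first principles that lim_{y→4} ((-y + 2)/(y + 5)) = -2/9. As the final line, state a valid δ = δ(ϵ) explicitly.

δ = min(9/2, (81/14)ϵ)

Let ϵ > 0. We want δ > 0 with 0 < |y − 4| < δ ⇒ |(-y + 2)/(y + 5) + 2/9| < ϵ.
Combining over a common denominator, (-y + 2)/(y + 5) + 2/9 = [(-y + 2)·9 − (-2)·(y + 5)] / [9·(y + 5)] = -7(y − 4) / (9(y + 5)).
So |(-y + 2)/(y + 5) + 2/9| = 7|y − 4| / (9·|y + 5|).
Restrict δ ≤ 9/2. Then |y − 4| < 9/2 gives |y + 5| = |(y − 4) + 9| ≥ 9 − 9/2 = 9/2.
Hence |(-y + 2)/(y + 5) + 2/9| < 7|y − 4|/(9·(9/2)) = (14/81)|y − 4|, which is < ϵ once |y − 4| < (81/14)ϵ.
Take δ = min(9/2, (81/14)ϵ). Then 0 < |y − 4| < δ forces both bounds, so |(-y + 2)/(y + 5) + 2/9| < ϵ.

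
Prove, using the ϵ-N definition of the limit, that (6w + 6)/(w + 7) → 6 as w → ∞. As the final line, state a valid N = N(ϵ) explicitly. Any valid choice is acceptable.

N = 36/ϵ

Let ϵ > 0. We seek N > 0 such that w > N implies |(6w + 6)/(w + 7) − 6| < ϵ.
(6w + 6)/(w + 7) − 6 = ((6w + 6) − 6(w + 7)) / ((w + 7)) = -36/((w + 7)).
For w > 0 we have w + 7 > w, so |(6w + 6)/(w + 7) − 6| = 36/((w + 7)) < 36/(w) = 36/w.
Thus |(6w + 6)/(w + 7) − 6| < ϵ whenever w > 36/ϵ.
Take N = 36/ϵ. If w > N then |(6w + 6)/(w + 7) − 6| < 36/w < ϵ.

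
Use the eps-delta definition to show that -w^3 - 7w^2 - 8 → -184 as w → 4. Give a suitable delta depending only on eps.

delta = min(1, eps/124)

Let eps > 0 be given. We want delta > 0 such that 0 < |w − 4| < delta implies |(-w^3 - 7w^2 - 8) + 184| < eps.
(-w^3 - 7w^2 - 8) + 184 = -w^3 - 7w^2 + 176 = (w − 4)(-w^2 - 11w - 44).
So |(-w^3 - 7w^2 - 8) + 184| = |w − 4|·|-w^2 - 11w - 44|.
Require delta ≤ 1. Then |w − 4| < 1 gives |w| < 5, and by the triangle inequality |-w^2 - 11w - 44| ≤ 5^2 + 11·5 + 44 = 124.
Hence |(-w^3 - 7w^2 - 8) + 184| ≤ 124|w − 4| < eps provided |w − 4| < eps/124.
Take delta = min(1, eps/124). Then 0 < |w − 4| < delta gives both |w − 4| < 1 and |w − 4| < eps/124, so |(-w^3 - 7w^2 - 8) + 184| < eps.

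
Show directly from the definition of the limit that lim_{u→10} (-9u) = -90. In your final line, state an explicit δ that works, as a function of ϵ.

Fix ϵ > 0. We need δ > 0 so that 0 < |u − 10| < δ implies |(-9u) + 90| < ϵ.
Since (-9u) + 90 = -9(u − 10), we have |(-9u) + 90| = 9|u − 10|.
So 9|u − 10| < ϵ exactly when |u − 10| < ϵ/9.
Choosing δ = ϵ/9 gives |(-9u) + 90| = 9|u − 10| < ϵ whenever |u − 10| < δ.

δ = ϵ/9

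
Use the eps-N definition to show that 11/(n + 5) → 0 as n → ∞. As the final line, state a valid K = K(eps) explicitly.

Let eps > 0. For n ≥ 1, |11/(n + 5) − 0| = 11/(n + 5) ≤ 11/n.
We need 11/n < eps, i.e. n > 11/eps.
Take K = 11/eps. If n > K then |11/(n + 5)| ≤ 11/n < eps.

K = 11/eps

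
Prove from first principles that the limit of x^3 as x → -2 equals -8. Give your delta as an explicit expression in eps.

Let eps > 0 be given. We seek delta > 0 with 0 < |x + 2| < delta ⇒ |x^3 + 8| < eps.
Factor: x^3 + 8 = (x + 2)(x^2 - 2x + 4), so |x^3 + 8| = |x + 2|·|x^2 - 2x + 4|.
Restrict delta ≤ 2. Then |x + 2| < 2 gives |x| < 4, so by the triangle inequality |x^2 - 2x + 4| ≤ 4^2 + 2·4 + 4 = 28.
Hence |x^3 + 8| ≤ 28|x + 2|, which is < eps once |x + 2| < eps/28.
Take delta = min(2, eps/28). If 0 < |x + 2| < delta then both bounds hold and |x^3 + 8| ≤ 28|x + 2| < 28·(eps/28) = eps.

delta = min(2, eps/28)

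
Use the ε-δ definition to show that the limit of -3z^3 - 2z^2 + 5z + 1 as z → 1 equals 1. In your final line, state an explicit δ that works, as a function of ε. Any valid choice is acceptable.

δ = min(1, ε/22)

Let ε > 0. We want δ > 0 such that 0 < |z − 1| < δ implies |(-3z^3 - 2z^2 + 5z + 1) − 1| < ε.
(-3z^3 - 2z^2 + 5z + 1) − 1 = -3z^3 - 2z^2 + 5z = (z − 1)(-3z^2 - 5z).
So |(-3z^3 - 2z^2 + 5z + 1) − 1| = |z − 1|·|-3z^2 - 5z|.
Require δ ≤ 1. Then |z − 1| < 1 gives |z| < 2, and by the triangle inequality |-3z^2 - 5z| ≤ 3·2^2 + 5·2 = 22.
Hence |(-3z^3 - 2z^2 + 5z + 1) − 1| ≤ 22|z − 1| < ε provided |z − 1| < ε/22.
Take δ = min(1, ε/22). Then 0 < |z − 1| < δ gives both |z − 1| < 1 and |z − 1| < ε/22, so |(-3z^3 - 2z^2 + 5z + 1) − 1| < ε.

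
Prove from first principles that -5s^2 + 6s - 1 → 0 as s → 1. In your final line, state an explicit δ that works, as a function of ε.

δ = min(2, ε/16)

Fix ε > 0. We want δ > 0 such that 0 < |s − 1| < δ implies |(-5s^2 + 6s - 1)| < ε.
(-5s^2 + 6s - 1) = -5s^2 + 6s - 1 = (s − 1)(-5s + 1).
So |(-5s^2 + 6s - 1)| = |s − 1|·|-5s + 1|.
Assume first that |s − 1| < 2, so |s| < 3. Then |-5s + 1| ≤ 5·3 + 1 = 16.
Hence |(-5s^2 + 6s - 1)| ≤ 16|s − 1| < ε provided |s − 1| < ε/16.
Take δ = min(2, ε/16). Then 0 < |s − 1| < δ gives both |s − 1| < 2 and |s − 1| < ε/16, so |(-5s^2 + 6s - 1)| < ε.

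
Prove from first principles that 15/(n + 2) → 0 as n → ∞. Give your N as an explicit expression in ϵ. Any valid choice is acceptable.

Suppose ϵ > 0. For n ≥ 1, |15/(n + 2) − 0| = 15/(n + 2) ≤ 15/n.
We need 15/n < ϵ, i.e. n > 15/ϵ.
Take N = 15/ϵ. If n > N then |15/(n + 2)| ≤ 15/n < ϵ.

N = 15/ϵ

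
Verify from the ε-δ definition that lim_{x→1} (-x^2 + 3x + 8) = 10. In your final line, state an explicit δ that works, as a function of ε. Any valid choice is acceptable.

δ = min(1, ε/4)

Let ε > 0. We want δ > 0 such that 0 < |x − 1| < δ implies |(-x^2 + 3x + 8) − 10| < ε.
(-x^2 + 3x + 8) − 10 = -x^2 + 3x - 2 = (x − 1)(-x + 2).
So |(-x^2 + 3x + 8) − 10| = |x − 1|·|-x + 2|.
Require δ ≤ 1. Then |x − 1| < 1 gives |x| < 2, and by the triangle inequality |-x + 2| ≤ 2 + 2 = 4.
Hence |(-x^2 + 3x + 8) − 10| ≤ 4|x − 1| < ε provided |x − 1| < ε/4.
Take δ = min(1, ε/4). Then 0 < |x − 1| < δ gives both |x − 1| < 1 and |x − 1| < ε/4, so |(-x^2 + 3x + 8) − 10| < ε.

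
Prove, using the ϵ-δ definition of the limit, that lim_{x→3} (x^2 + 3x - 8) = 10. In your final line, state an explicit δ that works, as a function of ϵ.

δ = min(1, ϵ/10)

Suppose ϵ > 0. We want δ > 0 such that 0 < |x − 3| < δ implies |(x^2 + 3x - 8) − 10| < ϵ.
(x^2 + 3x - 8) − 10 = x^2 + 3x - 18 = (x − 3)(x + 6).
So |(x^2 + 3x - 8) − 10| = |x − 3|·|x + 6|.
Require δ ≤ 1. Then |x − 3| < 1 gives |x| < 4, and by the triangle inequality |x + 6| ≤ 4 + 6 = 10.
Hence |(x^2 + 3x - 8) − 10| ≤ 10|x − 3| < ϵ provided |x − 3| < ϵ/10.
Choosing δ = min(1, ϵ/10) ensures both conditions, hence |(x^2 + 3x - 8) − 10| < ϵ.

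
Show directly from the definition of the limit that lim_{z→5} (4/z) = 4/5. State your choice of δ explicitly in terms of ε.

δ = min(5/2, (25/8)ε)

Let ε > 0 be given. We seek δ > 0 such that 0 < |z − 5| < δ implies |4/z − (4/5)| < ε.
|4/z − (4/5)| = 4·|5 − z|/(5·|z|) = 4|z − 5|/(5|z|).
Require δ ≤ 5/2 so that |z| > 5 − 5/2 = 5/2, hence 5|z| > 25/2.
Then |4/z − (4/5)| < 4|z − 5|/(25/2), which is < ε when |z − 5| < (25/8)ε.
Take δ = min(5/2, (25/8)ε). Then 0 < |z − 5| < δ gives both |z − 5| < 5/2 and |z − 5| < (25/8)ε, so |4/z − (4/5)| < ε.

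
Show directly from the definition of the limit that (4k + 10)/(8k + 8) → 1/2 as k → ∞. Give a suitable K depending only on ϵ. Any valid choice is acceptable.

Suppose ϵ > 0. For k ≥ 1, |(4k + 10)/(8k + 8) − (1/2)| = |48|/(8(8k + 8)) = 48/(8(8k + 8)).
Since 8k + 8 ≥ 8k for k ≥ 1, this is ≤ 48/(8·8k) = (3/4)/k.
So |(4k + 10)/(8k + 8) − (1/2)| < ϵ whenever k > (3/4)/ϵ.
Take K = (3/4)/ϵ. If k > K then |(4k + 10)/(8k + 8) − (1/2)| ≤ (3/4)/k < ϵ.

K = (3/4)/ϵ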